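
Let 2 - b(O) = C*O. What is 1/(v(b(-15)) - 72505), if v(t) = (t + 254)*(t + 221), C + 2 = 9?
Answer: 1/45903 ≈ 2.1785e-5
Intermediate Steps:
C = 7 (C = -2 + 9 = 7)
b(O) = 2 - 7*O
v(t) = (221 + t)*(254 + t) (v(t) = (254 + t)*(221 + t) = (221 + t)*(254 + t))
1/(v(b(-15)) - 72505) = 1/((56134 + (2 - 7*(-15))**2 + 475*(2 - 7*(-15))) - 72505) = 1/((56134 + (2 + 105)**2 + 475*(2 + 105)) - 72505) = 1/((56134 + 107**2 + 475*107) - 72505) = 1/((56134 + 11449 + 50825) - 72505) = 1/(118408 - 72505) = 1/45903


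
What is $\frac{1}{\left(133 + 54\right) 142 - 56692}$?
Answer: $- \frac{1}{30138} \approx -3.3181 \cdot 10^{-5}$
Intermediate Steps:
$\frac{1}{\left(133 + 54\right) 142 - 56692} = \frac{1}{187 \cdot 142 - 56692} = \frac{1}{26554 - 56692} = \frac{1}{-30138} = - \frac{1}{30138}$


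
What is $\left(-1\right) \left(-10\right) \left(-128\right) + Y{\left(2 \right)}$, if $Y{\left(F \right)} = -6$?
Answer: $-1286$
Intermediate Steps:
$\left(-1\right) \left(-10\right) \left(-128\right) + Y{\left(2 \right)} = \left(-1\right) \left(-10\right) \left(-128\right) - 6 = 10 \left(-128\right) - 6 = -1280 - 6 = -1286$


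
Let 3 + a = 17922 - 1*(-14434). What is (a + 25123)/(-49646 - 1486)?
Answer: -14369/12783 ≈ -1.1241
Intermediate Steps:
a = 32353 (a = -3 + (17922 - 1*(-14434)) = -3 + (17922 + 14434) = -3 + 32356 = 32353)
(a + 25123)/(-49646 - 1486) = (32353 + 25123)/(-49646 - 1486) = 57476/(-51132) = 57476*(-1/51132) = -14369/12783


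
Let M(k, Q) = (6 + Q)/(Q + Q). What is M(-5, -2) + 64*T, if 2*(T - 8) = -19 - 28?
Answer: -993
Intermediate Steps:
T = -31/2 (T = 8 + (-19 - 28)/2 = 8 + (½)*(-47) = 8 - 47/2 = -31/2 ≈ -15.500)
M(k, Q) = (6 + Q)/(2*Q) (M(k, Q) = (6 + Q)/((2*Q)) = (6 + Q)*(1/(2*Q)) = (6 + Q)/(2*Q))
M(-5, -2) + 64*T = (½)*(6 - 2)/(-2) + 64*(-31/2) = (½)*(-½)*4 - 992 = -1 - 992 = -993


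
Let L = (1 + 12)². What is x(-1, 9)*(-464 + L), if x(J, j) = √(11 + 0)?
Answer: -295*√11 ≈ -978.40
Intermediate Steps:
x(J, j) = √11
L = 169 (L = 13² = 169)
x(-1, 9)*(-464 + L) = √11*(-464 + 169) = √11*(-295) = -295*√11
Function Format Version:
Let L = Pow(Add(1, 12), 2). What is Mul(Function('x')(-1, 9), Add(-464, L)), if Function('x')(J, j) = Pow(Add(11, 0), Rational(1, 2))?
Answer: Mul(-295, Pow(11, Rational(1, 2))) ≈ -978.40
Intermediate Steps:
Function('x')(J, j) = Pow(11, Rational(1, 2))
L = 169 (L = Pow(13, 2) = 169)
Mul(Function('x')(-1, 9), Add(-464, L)) = Mul(Pow(11, Rational(1, 2)), Add(-464, 169)) = Mul(Pow(11, Rational(1, 2)), -295) = Mul(-295, Pow(11, Rational(1, 2)))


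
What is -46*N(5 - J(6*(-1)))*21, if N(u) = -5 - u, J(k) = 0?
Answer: 9660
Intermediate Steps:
-46*N(5 - J(6*(-1)))*21 = -46*(-5 - (5 - 1*0))*21 = -46*(-5 - (5 + 0))*21 = -46*(-5 - 1*5)*21 = -46*(-5 - 5)*21 = -46*(-10)*21 = 460*21 = 9660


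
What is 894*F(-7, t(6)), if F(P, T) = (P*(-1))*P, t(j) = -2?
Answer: -43806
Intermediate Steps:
F(P, T) = -P² (F(P, T) = (-P)*P = -P²)
894*F(-7, t(6)) = 894*(-1*(-7)²) = 894*(-1*49) = 894*(-49) = -43806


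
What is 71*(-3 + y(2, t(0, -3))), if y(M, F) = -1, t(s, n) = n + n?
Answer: -284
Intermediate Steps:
t(s, n) = 2*n
71*(-3 + y(2, t(0, -3))) = 71*(-3 - 1) = 71*(-4) = -284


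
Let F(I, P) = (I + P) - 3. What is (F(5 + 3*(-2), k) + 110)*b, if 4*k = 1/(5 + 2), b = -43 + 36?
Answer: -2969/4 ≈ -742.25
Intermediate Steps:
b = -7
k = 1/28 (k = 1/(4*(5 + 2)) = (1/4)/7 = (1/4)*(1/7) = 1/28 ≈ 0.035714)
F(I, P) = -3 + I + P
(F(5 + 3*(-2), k) + 110)*b = ((-3 + (5 + 3*(-2)) + 1/28) + 110)*(-7) = ((-3 + (5 - 6) + 1/28) + 110)*(-7) = ((-3 - 1 + 1/28) + 110)*(-7) = (-111/28 + 110)*(-7) = (2969/28)*(-7) = -2969/4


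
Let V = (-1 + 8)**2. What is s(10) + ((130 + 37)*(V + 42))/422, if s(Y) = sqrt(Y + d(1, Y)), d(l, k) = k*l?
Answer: 15197/422 + 2*sqrt(5) ≈ 40.484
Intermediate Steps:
V = 49 (V = 7**2 = 49)
s(Y) = sqrt(2)*sqrt(Y) (s(Y) = sqrt(Y + Y*1) = sqrt(Y + Y) = sqrt(2*Y) = sqrt(2)*sqrt(Y))
s(10) + ((130 + 37)*(V + 42))/422 = sqrt(2)*sqrt(10) + ((130 + 37)*(49 + 42))/422 = 2*sqrt(5) + (167*91)*(1/422) = 2*sqrt(5) + 15197*(1/422) = 2*sqrt(5) + 15197/422 = 15197/422 + 2*sqrt(5)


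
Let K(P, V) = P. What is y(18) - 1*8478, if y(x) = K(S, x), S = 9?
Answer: -8469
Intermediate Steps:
y(x) = 9
y(18) - 1*8478 = 9 - 1*8478 = 9 - 8478 = -8469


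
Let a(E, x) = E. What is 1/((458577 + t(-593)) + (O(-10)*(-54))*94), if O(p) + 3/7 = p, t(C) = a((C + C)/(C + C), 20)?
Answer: 7/3580594 ≈ 1.9550e-6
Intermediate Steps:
t(C) = 1 (t(C) = (C + C)/(C + C) = (2*C)/((2*C)) = (2*C)*(1/(2*C)) = 1)
O(p) = -3/7 + p
1/((458577 + t(-593)) + (O(-10)*(-54))*94) = 1/((458577 + 1) + ((-3/7 - 10)*(-54))*94) = 1/(458578 - 73/7*(-54)*94) = 1/(458578 + (3942/7)*94) = 1/(458578 + 370548/7) = 1/(3580594/7) = 7/3580594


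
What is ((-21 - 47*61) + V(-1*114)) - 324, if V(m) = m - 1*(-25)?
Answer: -3301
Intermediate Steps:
V(m) = 25 + m (V(m) = m + 25 = 25 + m)
((-21 - 47*61) + V(-1*114)) - 324 = ((-21 - 47*61) + (25 - 1*114)) - 324 = ((-21 - 2867) + (25 - 114)) - 324 = (-2888 - 89) - 324 = -2977 - 324 = -3301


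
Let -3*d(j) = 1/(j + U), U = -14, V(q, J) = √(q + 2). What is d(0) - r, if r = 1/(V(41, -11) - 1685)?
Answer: 80832/3312379 + √43/2839182 ≈ 0.024405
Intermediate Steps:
V(q, J) = √(2 + q)
d(j) = -1/(3*(-14 + j)) (d(j) = -1/(3*(j - 14)) = -1/(3*(-14 + j)))
r = 1/(-1685 + √43) (r = 1/(√(2 + 41) - 1685) = 1/(√43 - 1685) = 1/(-1685 + √43) ≈ -0.00059579)
d(0) - r = -1/(-42 + 3*0) - (-1685/2839182 - √43/2839182) = -1/(-42 + 0) + (1685/2839182 + √43/2839182) = -1/(-42) + (1685/2839182 + √43/2839182) = -1*(-1/42) + (1685/2839182 + √43/2839182) = 1/42 + (1685/2839182 + √43/2839182) = 80832/3312379 + √43/2839182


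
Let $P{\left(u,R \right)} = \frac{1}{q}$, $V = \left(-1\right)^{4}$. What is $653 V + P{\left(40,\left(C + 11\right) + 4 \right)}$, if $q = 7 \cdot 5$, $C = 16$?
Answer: $\frac{22856}{35} \approx 653.03$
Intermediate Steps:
$V = 1$
$q = 35$
$P{\left(u,R \right)} = \frac{1}{35}$
$653 V + P{\left(40,\left(C + 11\right) + 4 \right)} = 653 \cdot 1 + \frac{1}{35} = 653 + \frac{1}{35} = \frac{22856}{35}$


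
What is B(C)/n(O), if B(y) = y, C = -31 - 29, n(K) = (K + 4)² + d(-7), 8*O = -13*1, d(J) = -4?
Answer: -256/7 ≈ -36.571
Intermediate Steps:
O = -13/8 (O = (-13*1)/8 = (⅛)*(-13) = -13/8 ≈ -1.6250)
n(K) = -4 + (4 + K)² (n(K) = (K + 4)² - 4 = (4 + K)² - 4 = -4 + (4 + K)²)
C = -60
B(C)/n(O) = -60/(-4 + (4 - 13/8)²) = -60/(-4 + (19/8)²) = -60/(-4 + 361/64) = -60/105/64 = -60*64/105 = -256/7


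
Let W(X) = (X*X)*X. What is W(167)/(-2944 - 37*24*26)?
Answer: -4657463/26032 ≈ -178.91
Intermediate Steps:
W(X) = X**3 (W(X) = X**2*X = X**3)
W(167)/(-2944 - 37*24*26) = 167**3/(-2944 - 37*24*26) = 4657463/(-2944 - 888*26) = 4657463/(-2944 - 1*23088) = 4657463/(-2944 - 23088) = 4657463/(-26032) = 4657463*(-1/26032) = -4657463/26032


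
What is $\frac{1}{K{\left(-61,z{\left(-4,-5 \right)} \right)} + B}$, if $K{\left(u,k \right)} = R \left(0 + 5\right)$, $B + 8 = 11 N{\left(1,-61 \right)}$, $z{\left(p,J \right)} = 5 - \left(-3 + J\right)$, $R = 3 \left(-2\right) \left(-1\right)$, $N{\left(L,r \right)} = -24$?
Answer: $- \frac{1}{242} \approx -0.0041322$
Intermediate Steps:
$R = 6$ ($R = \left(-6\right) \left(-1\right) = 6$)
$z{\left(p,J \right)} = 8 - J$
$B = -272$ ($B = -8 + 11 \left(-24\right) = -8 - 264 = -272$)
$K{\left(u,k \right)} = 30$ ($K{\left(u,k \right)} = 6 \left(0 + 5\right) = 6 \cdot 5 = 30$)
$\frac{1}{K{\left(-61,z{\left(-4,-5 \right)} \right)} + B} = \frac{1}{30 - 272} = \frac{1}{-242} = - \frac{1}{242}$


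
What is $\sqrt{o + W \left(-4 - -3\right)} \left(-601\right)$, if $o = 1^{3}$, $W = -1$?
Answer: $- 601 \sqrt{2} \approx -849.94$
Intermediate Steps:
$o = 1$
$\sqrt{o + W \left(-4 - -3\right)} \left(-601\right) = \sqrt{1 - \left(-4 - -3\right)} \left(-601\right) = \sqrt{1 - \left(-4 + 3\right)} \left(-601\right) = \sqrt{1 - -1} \left(-601\right) = \sqrt{1 + 1} \left(-601\right) = \sqrt{2} \left(-601\right) = - 601 \sqrt{2}$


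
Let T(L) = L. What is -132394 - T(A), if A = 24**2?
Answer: -132970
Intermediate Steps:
A = 576
-132394 - T(A) = -132394 - 1*576 = -132394 - 576 = -132970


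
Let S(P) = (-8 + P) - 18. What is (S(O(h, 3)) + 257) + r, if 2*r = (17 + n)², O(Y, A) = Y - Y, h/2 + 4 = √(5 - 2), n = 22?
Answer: 1983/2 ≈ 991.50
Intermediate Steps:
h = -8 + 2*√3 (h = -8 + 2*√(5 - 2) = -8 + 2*√3 ≈ -4.5359)
O(Y, A) = 0
S(P) = -26 + P
r = 1521/2 (r = (17 + 22)²/2 = (½)*39² = (½)*1521 = 1521/2 ≈ 760.50)
(S(O(h, 3)) + 257) + r = ((-26 + 0) + 257) + 1521/2 = (-26 + 257) + 1521/2 = 231 + 1521/2 = 1983/2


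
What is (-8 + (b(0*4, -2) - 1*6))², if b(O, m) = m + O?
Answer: 256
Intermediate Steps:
b(O, m) = O + m
(-8 + (b(0*4, -2) - 1*6))² = (-8 + ((0*4 - 2) - 1*6))² = (-8 + ((0 - 2) - 6))² = (-8 + (-2 - 6))² = (-8 - 8)² = (-16)² = 256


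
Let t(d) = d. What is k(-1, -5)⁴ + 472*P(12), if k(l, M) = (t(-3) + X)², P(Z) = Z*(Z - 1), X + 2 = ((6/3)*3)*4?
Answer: 16983625345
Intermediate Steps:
X = 22 (X = -2 + ((6/3)*3)*4 = -2 + ((6*(⅓))*3)*4 = -2 + (2*3)*4 = -2 + 6*4 = -2 + 24 = 22)
P(Z) = Z*(-1 + Z)
k(l, M) = 361 (k(l, M) = (-3 + 22)² = 19² = 361)
k(-1, -5)⁴ + 472*P(12) = 361⁴ + 472*(12*(-1 + 12)) = 16983563041 + 472*(12*11) = 16983563041 + 472*132 = 16983563041 + 62304 = 16983625345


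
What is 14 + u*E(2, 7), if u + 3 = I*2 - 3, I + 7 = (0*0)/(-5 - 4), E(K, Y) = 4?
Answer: -66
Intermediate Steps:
I = -7 (I = -7 + (0*0)/(-5 - 4) = -7 + 0/(-9) = -7 + 0*(-⅑) = -7 + 0 = -7)
u = -20 (u = -3 + (-7*2 - 3) = -3 + (-14 - 3) = -3 - 17 = -20)
14 + u*E(2, 7) = 14 - 20*4 = 14 - 80 = -66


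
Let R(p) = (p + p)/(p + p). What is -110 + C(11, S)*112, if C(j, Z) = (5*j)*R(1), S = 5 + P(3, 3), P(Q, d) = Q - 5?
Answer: 6050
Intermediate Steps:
R(p) = 1 (R(p) = (2*p)/((2*p)) = (2*p)*(1/(2*p)) = 1)
P(Q, d) = -5 + Q
S = 3 (S = 5 + (-5 + 3) = 5 - 2 = 3)
C(j, Z) = 5*j (C(j, Z) = (5*j)*1 = 5*j)
-110 + C(11, S)*112 = -110 + (5*11)*112 = -110 + 55*112 = -110 + 6160 = 6050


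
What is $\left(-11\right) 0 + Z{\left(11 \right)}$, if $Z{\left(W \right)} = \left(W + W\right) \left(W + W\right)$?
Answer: $484$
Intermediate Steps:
$Z{\left(W \right)} = 4 W^{2}$ ($Z{\left(W \right)} = 2 W 2 W = 4 W^{2}$)
$\left(-11\right) 0 + Z{\left(11 \right)} = \left(-11\right) 0 + 4 \cdot 11^{2} = 0 + 4 \cdot 121 = 0 + 484 = 484$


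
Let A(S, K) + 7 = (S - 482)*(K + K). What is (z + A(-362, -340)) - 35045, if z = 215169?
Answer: 754037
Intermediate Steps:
A(S, K) = -7 + 2*K*(-482 + S) (A(S, K) = -7 + (S - 482)*(K + K) = -7 + (-482 + S)*(2*K) = -7 + 2*K*(-482 + S))
(z + A(-362, -340)) - 35045 = (215169 + (-7 - 964*(-340) + 2*(-340)*(-362))) - 35045 = (215169 + (-7 + 327760 + 246160)) - 35045 = (215169 + 573913) - 35045 = 789082 - 35045 = 754037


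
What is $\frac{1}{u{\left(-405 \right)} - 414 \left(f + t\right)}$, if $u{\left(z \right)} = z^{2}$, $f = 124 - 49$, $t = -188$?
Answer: $\frac{1}{210807} \approx 4.7437 \cdot 10^{-6}$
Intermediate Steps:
$f = 75$ ($f = 124 - 49 = 75$)
$\frac{1}{u{\left(-405 \right)} - 414 \left(f + t\right)} = \frac{1}{\left(-405\right)^{2} - 414 \left(75 - 188\right)} = \frac{1}{164025 - -46782} = \frac{1}{164025 + 46782} = \frac{1}{210807}$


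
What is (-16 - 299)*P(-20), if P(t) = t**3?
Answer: 2520000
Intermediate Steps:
(-16 - 299)*P(-20) = (-16 - 299)*(-20)**3 = -315*(-8000) = 2520000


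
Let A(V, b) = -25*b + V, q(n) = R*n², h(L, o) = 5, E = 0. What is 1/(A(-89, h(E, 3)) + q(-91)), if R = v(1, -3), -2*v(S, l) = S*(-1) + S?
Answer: -1/214 ≈ -0.0046729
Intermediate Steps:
v(S, l) = 0 (v(S, l) = -(S*(-1) + S)/2 = -(-S + S)/2 = -½*0 = 0)
R = 0
q(n) = 0 (q(n) = 0*n² = 0)
A(V, b) = V - 25*b
1/(A(-89, h(E, 3)) + q(-91)) = 1/((-89 - 25*5) + 0) = 1/((-89 - 125) + 0) = 1/(-214 + 0) = 1/(-214) = -1/214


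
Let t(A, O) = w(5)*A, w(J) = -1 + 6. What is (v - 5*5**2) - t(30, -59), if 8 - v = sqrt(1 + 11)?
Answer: -267 - 2*sqrt(3) ≈ -270.46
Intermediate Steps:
w(J) = 5
v = 8 - 2*sqrt(3) (v = 8 - sqrt(1 + 11) = 8 - sqrt(12) = 8 - 2*sqrt(3) ≈ 4.5359)
t(A, O) = 5*A
(v - 5*5**2) - t(30, -59) = ((8 - 2*sqrt(3)) - 5*5**2) - 5*30 = ((8 - 2*sqrt(3)) - 5*25) - 1*150 = ((8 - 2*sqrt(3)) - 125) - 150 = (-117 - 2*sqrt(3)) - 150 = -267 - 2*sqrt(3)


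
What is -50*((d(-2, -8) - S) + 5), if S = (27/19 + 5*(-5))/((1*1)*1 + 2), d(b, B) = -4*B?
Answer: -127850/57 ≈ -2243.0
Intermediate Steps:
S = -448/57 (S = (27*(1/19) - 25)/(1*1 + 2) = (27/19 - 25)/(1 + 2) = -448/19/3 = -448/19*1/3 = -448/57 ≈ -7.8596)
-50*((d(-2, -8) - S) + 5) = -50*((-4*(-8) - 1*(-448/57)) + 5) = -50*((32 + 448/57) + 5) = -50*(2272/57 + 5) = -50*2557/57 = -127850/57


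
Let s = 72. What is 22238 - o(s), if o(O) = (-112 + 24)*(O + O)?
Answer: 34910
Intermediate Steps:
o(O) = -176*O
22238 - o(s) = 22238 - (-176)*72 = 22238 - 1*(-12672) = 22238 + 12672 = 34910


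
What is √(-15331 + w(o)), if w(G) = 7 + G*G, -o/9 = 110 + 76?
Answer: 2*√696738 ≈ 1669.4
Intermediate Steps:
o = -1674 (o = -9*(110 + 76) = -9*186 = -1674)
w(G) = 7 + G²
√(-15331 + w(o)) = √(-15331 + (7 + (-1674)²)) = √(-15331 + (7 + 2802276)) = √(-15331 + 2802283) = √2786952 = 2*√696738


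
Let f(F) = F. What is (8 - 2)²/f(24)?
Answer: 3/2 ≈ 1.5000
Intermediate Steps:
(8 - 2)²/f(24) = (8 - 2)²/24 = 6²*(1/24) = 36*(1/24) = 3/2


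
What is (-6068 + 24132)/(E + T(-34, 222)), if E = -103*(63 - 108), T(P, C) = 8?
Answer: 18064/4643 ≈ 3.8906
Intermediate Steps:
E = 4635 (E = -103*(-45) = 4635)
(-6068 + 24132)/(E + T(-34, 222)) = (-6068 + 24132)/(4635 + 8) = 18064/4643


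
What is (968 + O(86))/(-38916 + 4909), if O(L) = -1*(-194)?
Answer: -1162/34007 ≈ -0.034169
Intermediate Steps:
O(L) = 194
(968 + O(86))/(-38916 + 4909) = (968 + 194)/(-38916 + 4909) = 1162/(-34007) = 1162*(-1/34007) = -1162/34007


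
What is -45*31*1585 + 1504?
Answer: -2209571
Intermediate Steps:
-45*31*1585 + 1504 = -1395*1585 + 1504 = -2211075 + 1504 = -2209571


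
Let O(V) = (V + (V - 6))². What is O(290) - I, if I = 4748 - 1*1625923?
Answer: 1950651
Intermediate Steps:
O(V) = (-6 + 2*V)² (O(V) = (V + (-6 + V))² = (-6 + 2*V)²)
I = -1621175 (I = 4748 - 1625923 = -1621175)
O(290) - I = 4*(-3 + 290)² - 1*(-1621175) = 4*287² + 1621175 = 4*82369 + 1621175 = 329476 + 1621175 = 1950651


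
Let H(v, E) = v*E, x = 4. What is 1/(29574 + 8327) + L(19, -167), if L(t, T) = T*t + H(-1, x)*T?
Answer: -94942004/37901 ≈ -2505.0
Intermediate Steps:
H(v, E) = E*v
L(t, T) = -4*T + T*t (L(t, T) = T*t + (4*(-1))*T = T*t - 4*T = -4*T + T*t)
1/(29574 + 8327) + L(19, -167) = 1/(29574 + 8327) - 167*(-4 + 19) = 1/37901 - 167*15 = 1/37901 - 2505 = -94942004/37901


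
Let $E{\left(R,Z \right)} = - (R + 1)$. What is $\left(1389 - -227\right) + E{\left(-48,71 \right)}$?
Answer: $1663$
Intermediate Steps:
$E{\left(R,Z \right)} = -1 - R$ ($E{\left(R,Z \right)} = - (1 + R) = -1 - R$)
$\left(1389 - -227\right) + E{\left(-48,71 \right)} = \left(1389 - -227\right) - -47 = \left(1389 + 227\right) + \left(-1 + 48\right) = 1616 + 47 = 1663$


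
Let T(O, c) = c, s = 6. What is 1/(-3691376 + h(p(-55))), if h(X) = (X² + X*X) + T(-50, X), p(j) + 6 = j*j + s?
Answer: 1/14612899 ≈ 6.8433e-8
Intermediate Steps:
p(j) = j² (p(j) = -6 + (j*j + 6) = -6 + (j² + 6) = -6 + (6 + j²) = j²)
h(X) = X + 2*X² (h(X) = (X² + X*X) + X = (X² + X²) + X = 2*X² + X = X + 2*X²)
1/(-3691376 + h(p(-55))) = 1/(-3691376 + (-55)²*(1 + 2*(-55)²)) = 1/(-3691376 + 3025*(1 + 2*3025)) = 1/(-3691376 + 3025*(1 + 6050)) = 1/(-3691376 + 3025*6051) = 1/(-3691376 + 18304275) = 1/14612899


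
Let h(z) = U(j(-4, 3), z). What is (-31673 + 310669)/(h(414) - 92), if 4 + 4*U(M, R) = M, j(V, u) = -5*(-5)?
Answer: -1115984/347 ≈ -3216.1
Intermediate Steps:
j(V, u) = 25
U(M, R) = -1 + M/4
h(z) = 21/4 (h(z) = -1 + (1/4)*25 = -1 + 25/4 = 21/4)
(-31673 + 310669)/(h(414) - 92) = (-31673 + 310669)/(21/4 - 92) = 278996/(-347/4) = 278996*(-4/347) = -1115984/347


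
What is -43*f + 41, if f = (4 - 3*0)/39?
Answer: 1427/39 ≈ 36.590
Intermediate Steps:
f = 4/39 (f = (4 + 0)*(1/39) = 4*(1/39) = 4/39 ≈ 0.10256)
-43*f + 41 = -43*4/39 + 41 = -172/39 + 41 = 1427/39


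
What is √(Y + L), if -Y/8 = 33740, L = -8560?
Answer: 236*I*√5 ≈ 527.71*I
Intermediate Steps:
Y = -269920 (Y = -8*33740 = -269920)
√(Y + L) = √(-269920 - 8560) = √(-278480) = 236*I*√5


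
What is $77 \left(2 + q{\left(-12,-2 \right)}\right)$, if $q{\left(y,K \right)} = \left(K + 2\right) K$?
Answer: $154$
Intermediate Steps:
$q{\left(y,K \right)} = K \left(2 + K\right)$ ($q{\left(y,K \right)} = \left(2 + K\right) K = K \left(2 + K\right)$)
$77 \left(2 + q{\left(-12,-2 \right)}\right) = 77 \left(2 - 2 \left(2 - 2\right)\right) = 77 \left(2 - 0\right) = 77 \left(2 + 0\right) = 77 \cdot 2 = 154$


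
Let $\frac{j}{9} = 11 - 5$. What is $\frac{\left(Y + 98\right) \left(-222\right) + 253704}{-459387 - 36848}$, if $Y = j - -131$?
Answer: $- \frac{190878}{496235} \approx -0.38465$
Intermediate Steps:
$j = 54$ ($j = 9 \left(11 - 5\right) = 9 \cdot 6 = 54$)
$Y = 185$ ($Y = 54 - -131 = 54 + 131 = 185$)
$\frac{\left(Y + 98\right) \left(-222\right) + 253704}{-459387 - 36848} = \frac{\left(185 + 98\right) \left(-222\right) + 253704}{-459387 - 36848} = \frac{283 \left(-222\right) + 253704}{-496235} = \left(-62826 + 253704\right) \left(- \frac{1}{496235}\right) = 190878 \left(- \frac{1}{496235}\right) = - \frac{190878}{496235}$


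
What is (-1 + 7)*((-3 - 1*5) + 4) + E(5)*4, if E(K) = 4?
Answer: -8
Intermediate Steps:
(-1 + 7)*((-3 - 1*5) + 4) + E(5)*4 = (-1 + 7)*((-3 - 1*5) + 4) + 4*4 = 6*((-3 - 5) + 4) + 16 = 6*(-8 + 4) + 16 = 6*(-4) + 16 = -24 + 16 = -8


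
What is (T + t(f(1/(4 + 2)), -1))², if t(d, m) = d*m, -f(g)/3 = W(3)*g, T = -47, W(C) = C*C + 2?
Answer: 6889/4 ≈ 1722.3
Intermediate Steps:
W(C) = 2 + C² (W(C) = C² + 2 = 2 + C²)
f(g) = -33*g (f(g) = -3*(2 + 3²)*g = -3*(2 + 9)*g = -33*g)
(T + t(f(1/(4 + 2)), -1))² = (-47 - 33/(4 + 2)*(-1))² = (-47 - 33/6*(-1))² = (-47 - 33*⅙*(-1))² = (-47 - 11/2*(-1))² = (-47 + 11/2)² = (-83/2)² = 6889/4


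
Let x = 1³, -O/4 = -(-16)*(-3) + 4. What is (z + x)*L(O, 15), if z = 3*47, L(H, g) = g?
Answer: 2130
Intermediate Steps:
O = 176 (O = -4*(-(-16)*(-3) + 4) = -4*(-4*12 + 4) = -4*(-48 + 4) = -4*(-44) = 176)
x = 1
z = 141
(z + x)*L(O, 15) = (141 + 1)*15 = 142*15 = 2130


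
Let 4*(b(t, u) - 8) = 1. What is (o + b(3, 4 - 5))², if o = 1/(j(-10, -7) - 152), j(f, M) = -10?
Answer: 7134241/104976 ≈ 67.961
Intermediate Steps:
b(t, u) = 33/4 (b(t, u) = 8 + (¼)*1 = 8 + ¼ = 33/4)
o = -1/162 (o = 1/(-10 - 152) = 1/(-162) = -1/162 ≈ -0.0061728)
(o + b(3, 4 - 5))² = (-1/162 + 33/4)² = (2671/324)² = 7134241/104976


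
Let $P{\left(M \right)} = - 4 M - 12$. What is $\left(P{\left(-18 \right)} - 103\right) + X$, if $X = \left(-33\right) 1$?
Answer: $-76$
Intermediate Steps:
$P{\left(M \right)} = -12 - 4 M$
$X = -33$
$\left(P{\left(-18 \right)} - 103\right) + X = \left(\left(-12 - -72\right) - 103\right) - 33 = \left(\left(-12 + 72\right) - 103\right) - 33 = \left(60 - 103\right) - 33 = -43 - 33 = -76$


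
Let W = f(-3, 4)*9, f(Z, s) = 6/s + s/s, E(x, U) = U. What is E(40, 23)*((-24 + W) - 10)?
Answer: -529/2 ≈ -264.50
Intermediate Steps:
f(Z, s) = 1 + 6/s (f(Z, s) = 6/s + 1 = 1 + 6/s)
W = 45/2 (W = ((6 + 4)/4)*9 = ((1/4)*10)*9 = (5/2)*9 = 45/2 ≈ 22.500)
E(40, 23)*((-24 + W) - 10) = 23*((-24 + 45/2) - 10) = 23*(-3/2 - 10) = 23*(-23/2) = -529/2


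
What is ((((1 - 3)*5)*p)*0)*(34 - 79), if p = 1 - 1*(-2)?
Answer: 0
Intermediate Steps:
p = 3 (p = 1 + 2 = 3)
((((1 - 3)*5)*p)*0)*(34 - 79) = ((((1 - 3)*5)*3)*0)*(34 - 79) = ((-2*5*3)*0)*(-45) = (-10*3*0)*(-45) = -30*0*(-45) = 0*(-45) = 0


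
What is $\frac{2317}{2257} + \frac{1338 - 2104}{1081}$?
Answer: $\frac{775815}{2439817} \approx 0.31798$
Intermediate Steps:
$\frac{2317}{2257} + \frac{1338 - 2104}{1081} = 2317 \cdot \frac{1}{2257} + \left(1338 - 2104\right) \frac{1}{1081} = \frac{2317}{2257} - \frac{766}{1081} = \frac{775815}{2439817}$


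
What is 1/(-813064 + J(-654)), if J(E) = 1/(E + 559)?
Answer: -95/77241081 ≈ -1.2299e-6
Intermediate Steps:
J(E) = 1/(559 + E)
1/(-813064 + J(-654)) = 1/(-813064 + 1/(559 - 654)) = 1/(-813064 + 1/(-95)) = 1/(-813064 - 1/95) = 1/(-77241081/95) = -95/77241081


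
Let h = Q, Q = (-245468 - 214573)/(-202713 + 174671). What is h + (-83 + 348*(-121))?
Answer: -1182659981/28042 ≈ -42175.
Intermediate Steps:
Q = 460041/28042 (Q = -460041/(-28042) = -460041*(-1/28042) = 460041/28042 ≈ 16.405)
h = 460041/28042 ≈ 16.405
h + (-83 + 348*(-121)) = 460041/28042 + (-83 + 348*(-121)) = 460041/28042 + (-83 - 42108) = 460041/28042 - 42191 = -1182659981/28042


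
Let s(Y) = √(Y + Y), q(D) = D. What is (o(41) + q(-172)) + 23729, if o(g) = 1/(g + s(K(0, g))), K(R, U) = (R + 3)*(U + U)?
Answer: 683154/29 - 2*√123/1189 ≈ 23557.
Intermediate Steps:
K(R, U) = 2*U*(3 + R) (K(R, U) = (3 + R)*(2*U) = 2*U*(3 + R))
s(Y) = √2*√Y (s(Y) = √(2*Y) = √2*√Y)
o(g) = 1/(g + 2*√3*√g) (o(g) = 1/(g + √2*√(2*g*(3 + 0))) = 1/(g + √2*√(2*g*3)) = 1/(g + √2*√(6*g)) = 1/(g + √2*(√6*√g)) = 1/(g + 2*√3*√g))
(o(41) + q(-172)) + 23729 = (1/(41 + 2*√3*√41) - 172) + 23729 = (1/(41 + 2*√123) - 172) + 23729 = (-172 + 1/(41 + 2*√123)) + 23729 = 23557 + 1/(41 + 2*√123)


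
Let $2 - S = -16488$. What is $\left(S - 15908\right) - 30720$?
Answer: $-30138$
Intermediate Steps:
$S = 16490$ ($S = 2 - -16488 = 2 + 16488 = 16490$)
$\left(S - 15908\right) - 30720 = \left(16490 - 15908\right) - 30720 = 582 - 30720 = -30138$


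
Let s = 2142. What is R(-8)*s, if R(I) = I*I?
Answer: 137088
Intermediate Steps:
R(I) = I**2
R(-8)*s = (-8)**2*2142 = 64*2142 = 137088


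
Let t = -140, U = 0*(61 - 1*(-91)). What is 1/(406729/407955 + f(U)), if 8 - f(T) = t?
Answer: 407955/60784069 ≈ 0.0067115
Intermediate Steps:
U = 0 (U = 0*(61 + 91) = 0*152 = 0)
f(T) = 148 (f(T) = 8 - 1*(-140) = 8 + 140 = 148)
1/(406729/407955 + f(U)) = 1/(406729/407955 + 148) = 1/(60784069/407955) = 407955/60784069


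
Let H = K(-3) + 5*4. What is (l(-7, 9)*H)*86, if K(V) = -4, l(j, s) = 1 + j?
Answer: -8256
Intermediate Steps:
H = 16 (H = -4 + 5*4 = -4 + 20 = 16)
(l(-7, 9)*H)*86 = ((1 - 7)*16)*86 = -6*16*86 = -96*86 = -8256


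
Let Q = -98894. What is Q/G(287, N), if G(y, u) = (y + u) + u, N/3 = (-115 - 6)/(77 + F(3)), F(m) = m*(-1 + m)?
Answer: -8208202/23095 ≈ -355.41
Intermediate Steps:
N = -363/83 (N = 3*((-115 - 6)/(77 + 3*(-1 + 3))) = 3*(-121/(77 + 3*2)) = 3*(-121/(77 + 6)) = 3*(-121/83) = -363/83 ≈ -4.3735)
G(y, u) = y + 2*u (G(y, u) = (u + y) + u = y + 2*u)
Q/G(287, N) = -98894/(287 + 2*(-363/83)) = -98894/(287 - 726/83) = -98894/23095/83 = -98894*83/23095 = -8208202/23095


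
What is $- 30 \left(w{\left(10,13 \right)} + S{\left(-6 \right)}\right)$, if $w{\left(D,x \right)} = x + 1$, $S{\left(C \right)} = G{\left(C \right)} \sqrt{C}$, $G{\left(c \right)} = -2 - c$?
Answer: $-420 - 120 i \sqrt{6} \approx -420.0 - 293.94 i$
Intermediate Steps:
$S{\left(C \right)} = \sqrt{C} \left(-2 - C\right)$ ($S{\left(C \right)} = \left(-2 - C\right) \sqrt{C} = \sqrt{C} \left(-2 - C\right)$)
$w{\left(D,x \right)} = 1 + x$
$- 30 \left(w{\left(10,13 \right)} + S{\left(-6 \right)}\right) = - 30 \left(\left(1 + 13\right) + \sqrt{-6} \left(-2 - -6\right)\right) = - 30 \left(14 + i \sqrt{6} \left(-2 + 6\right)\right) = - 30 \left(14 + i \sqrt{6} \cdot 4\right) = - 30 \left(14 + 4 i \sqrt{6}\right) = -420 - 120 i \sqrt{6}$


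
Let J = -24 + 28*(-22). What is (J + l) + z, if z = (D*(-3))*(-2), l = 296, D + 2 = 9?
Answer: -302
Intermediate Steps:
D = 7 (D = -2 + 9 = 7)
J = -640 (J = -24 - 616 = -640)
z = 42 (z = (7*(-3))*(-2) = -21*(-2) = 42)
(J + l) + z = (-640 + 296) + 42 = -344 + 42 = -302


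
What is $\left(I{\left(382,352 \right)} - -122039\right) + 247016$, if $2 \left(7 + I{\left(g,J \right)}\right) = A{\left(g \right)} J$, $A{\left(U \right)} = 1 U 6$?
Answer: $772440$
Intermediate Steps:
$A{\left(U \right)} = 6 U$ ($A{\left(U \right)} = U 6 = 6 U$)
$I{\left(g,J \right)} = -7 + 3 J g$ ($I{\left(g,J \right)} = -7 + \frac{6 g J}{2} = -7 + \frac{6 J g}{2} = -7 + 3 J g$)
$\left(I{\left(382,352 \right)} - -122039\right) + 247016 = \left(\left(-7 + 3 \cdot 352 \cdot 382\right) - -122039\right) + 247016 = \left(\left(-7 + 403392\right) + \left(-44372 + 166411\right)\right) + 247016 = \left(403385 + 122039\right) + 247016 = 525424 + 247016 = 772440$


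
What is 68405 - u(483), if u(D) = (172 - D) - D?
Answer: 69199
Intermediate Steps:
u(D) = 172 - 2*D
68405 - u(483) = 68405 - (172 - 2*483) = 68405 - (172 - 966) = 68405 - 1*(-794) = 68405 + 794 = 69199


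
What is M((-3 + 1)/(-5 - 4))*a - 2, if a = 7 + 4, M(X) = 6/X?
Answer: 295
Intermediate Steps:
a = 11
M((-3 + 1)/(-5 - 4))*a - 2 = (6/(((-3 + 1)/(-5 - 4))))*11 - 2 = (6/((-2/(-9))))*11 - 2 = (6/((-2*(-⅑))))*11 - 2 = (6/(2/9))*11 - 2 = (6*(9/2))*11 - 2 = 27*11 - 2 = 297 - 2 = 295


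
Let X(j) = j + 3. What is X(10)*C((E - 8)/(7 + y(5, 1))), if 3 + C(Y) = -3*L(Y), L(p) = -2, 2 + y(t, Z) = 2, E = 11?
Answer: 39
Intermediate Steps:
y(t, Z) = 0 (y(t, Z) = -2 + 2 = 0)
X(j) = 3 + j
C(Y) = 3 (C(Y) = -3 - 3*(-2) = -3 + 6 = 3)
X(10)*C((E - 8)/(7 + y(5, 1))) = (3 + 10)*3 = 13*3 = 39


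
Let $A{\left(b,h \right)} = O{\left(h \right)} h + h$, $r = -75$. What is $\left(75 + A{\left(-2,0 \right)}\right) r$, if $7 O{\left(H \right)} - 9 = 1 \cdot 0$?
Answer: $-5625$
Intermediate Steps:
$O{\left(H \right)} = \frac{9}{7}$ ($O{\left(H \right)} = \frac{9}{7} + \frac{1 \cdot 0}{7} = \frac{9}{7} + \frac{1}{7} \cdot 0 = \frac{9}{7} + 0 = \frac{9}{7}$)
$A{\left(b,h \right)} = \frac{16 h}{7}$ ($A{\left(b,h \right)} = \frac{9 h}{7} + h = \frac{16 h}{7}$)
$\left(75 + A{\left(-2,0 \right)}\right) r = \left(75 + \frac{16}{7} \cdot 0\right) \left(-75\right) = \left(75 + 0\right) \left(-75\right) = 75 \left(-75\right) = -5625$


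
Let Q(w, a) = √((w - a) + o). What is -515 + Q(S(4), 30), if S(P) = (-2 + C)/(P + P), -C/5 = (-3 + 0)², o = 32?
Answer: -515 + I*√62/4 ≈ -515.0 + 1.9685*I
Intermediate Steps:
C = -45 (C = -5*(-3 + 0)² = -5*(-3)² = -5*9 = -45)
S(P) = -47/(2*P) (S(P) = (-2 - 45)/(P + P) = -47*1/(2*P) = -47/(2*P))
Q(w, a) = √(32 + w - a) (Q(w, a) = √((w - a) + 32) = √(32 + w - a))
-515 + Q(S(4), 30) = -515 + √(32 - 47/2/4 - 1*30) = -515 + √(32 - 47/2*¼ - 30) = -515 + √(32 - 47/8 - 30) = -515 + √(-31/8) = -515 + I*√62/4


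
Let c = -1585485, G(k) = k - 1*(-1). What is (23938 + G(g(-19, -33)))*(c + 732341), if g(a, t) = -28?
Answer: -20399526184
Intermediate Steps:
G(k) = 1 + k (G(k) = k + 1 = 1 + k)
(23938 + G(g(-19, -33)))*(c + 732341) = (23938 + (1 - 28))*(-1585485 + 732341) = (23938 - 27)*(-853144) = 23911*(-853144) = -20399526184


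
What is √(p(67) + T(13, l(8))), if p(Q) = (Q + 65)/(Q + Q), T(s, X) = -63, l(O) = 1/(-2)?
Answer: I*√278385/67 ≈ 7.875*I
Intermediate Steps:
l(O) = -½
p(Q) = (65 + Q)/(2*Q) (p(Q) = (65 + Q)/((2*Q)) = (65 + Q)*(1/(2*Q)) = (65 + Q)/(2*Q))
√(p(67) + T(13, l(8))) = √((½)*(65 + 67)/67 - 63) = √((½)*(1/67)*132 - 63) = √(66/67 - 63) = √(-4155/67) = I*√278385/67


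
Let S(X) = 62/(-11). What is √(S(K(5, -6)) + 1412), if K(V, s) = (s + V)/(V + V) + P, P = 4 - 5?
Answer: √170170/11 ≈ 37.502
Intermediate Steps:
P = -1
K(V, s) = -1 + (V + s)/(2*V) (K(V, s) = (s + V)/(V + V) - 1 = (V + s)/((2*V)) - 1 = (V + s)*(1/(2*V)) - 1 = (V + s)/(2*V) - 1 = -1 + (V + s)/(2*V))
S(X) = -62/11 (S(X) = 62*(-1/11) = -62/11)
√(S(K(5, -6)) + 1412) = √(-62/11 + 1412) = √(15470/11) = √170170/11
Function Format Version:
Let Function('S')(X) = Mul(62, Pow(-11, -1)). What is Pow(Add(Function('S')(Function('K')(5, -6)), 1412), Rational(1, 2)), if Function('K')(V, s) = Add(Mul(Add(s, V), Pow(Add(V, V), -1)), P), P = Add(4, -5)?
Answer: Mul(Rational(1, 11), Pow(170170, Rational(1, 2))) ≈ 37.502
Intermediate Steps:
P = -1
Function('K')(V, s) = Add(-1, Mul(Rational(1, 2), Pow(V, -1), Add(V, s))) (Function('K')(V, s) = Add(Mul(Add(s, V), Pow(Add(V, V), -1)), -1) = Add(Mul(Add(V, s), Pow(Mul(2, V), -1)), -1) = Add(Mul(Add(V, s), Mul(Rational(1, 2), Pow(V, -1))), -1) = Add(Mul(Rational(1, 2), Pow(V, -1), Add(V, s)), -1) = Add(-1, Mul(Rational(1, 2), Pow(V, -1), Add(V, s))))
Function('S')(X) = Rational(-62, 11) (Function('S')(X) = Mul(62, Rational(-1, 11)) = Rational(-62, 11))
Pow(Add(Function('S')(Function('K')(5, -6)), 1412), Rational(1, 2)) = Pow(Add(Rational(-62, 11), 1412), Rational(1, 2)) = Pow(Rational(15470, 11), Rational(1, 2)) = Mul(Rational(1, 11), Pow(170170, Rational(1, 2)))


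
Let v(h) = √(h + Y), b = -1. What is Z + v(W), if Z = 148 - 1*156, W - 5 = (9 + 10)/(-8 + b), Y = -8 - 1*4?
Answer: -8 + I*√82/3 ≈ -8.0 + 3.0185*I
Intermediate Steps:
Y = -12 (Y = -8 - 4 = -12)
W = 26/9 (W = 5 + (9 + 10)/(-8 - 1) = 5 + 19/(-9) = 5 + 19*(-⅑) = 5 - 19/9 = 26/9 ≈ 2.8889)
v(h) = √(-12 + h) (v(h) = √(h - 12) = √(-12 + h))
Z = -8 (Z = 148 - 156 = -8)
Z + v(W) = -8 + √(-12 + 26/9) = -8 + √(-82/9) = -8 + I*√82/3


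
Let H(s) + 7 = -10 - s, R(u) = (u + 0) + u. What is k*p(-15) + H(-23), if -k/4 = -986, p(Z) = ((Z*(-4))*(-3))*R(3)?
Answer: -4259514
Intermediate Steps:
R(u) = 2*u (R(u) = u + u = 2*u)
p(Z) = 72*Z (p(Z) = ((Z*(-4))*(-3))*(2*3) = (-4*Z*(-3))*6 = (12*Z)*6 = 72*Z)
k = 3944 (k = -4*(-986) = 3944)
H(s) = -17 - s (H(s) = -7 + (-10 - s) = -17 - s)
k*p(-15) + H(-23) = 3944*(72*(-15)) + (-17 - 1*(-23)) = 3944*(-1080) + (-17 + 23) = -4259520 + 6 = -4259514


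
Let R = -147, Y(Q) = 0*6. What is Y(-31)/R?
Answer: 0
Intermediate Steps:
Y(Q) = 0
Y(-31)/R = 0/(-147) = 0*(-1/147) = 0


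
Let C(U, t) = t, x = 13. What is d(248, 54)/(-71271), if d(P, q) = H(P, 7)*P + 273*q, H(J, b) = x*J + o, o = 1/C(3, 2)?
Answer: -814418/71271 ≈ -11.427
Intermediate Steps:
o = ½ (o = 1/2 = ½ ≈ 0.50000)
H(J, b) = ½ + 13*J (H(J, b) = 13*J + ½ = ½ + 13*J)
d(P, q) = 273*q + P*(½ + 13*P) (d(P, q) = (½ + 13*P)*P + 273*q = P*(½ + 13*P) + 273*q = 273*q + P*(½ + 13*P))
d(248, 54)/(-71271) = (273*54 + (½)*248*(1 + 26*248))/(-71271) = (14742 + (½)*248*(1 + 6448))*(-1/71271) = (14742 + (½)*248*6449)*(-1/71271) = (14742 + 799676)*(-1/71271) = 814418*(-1/71271) = -814418/71271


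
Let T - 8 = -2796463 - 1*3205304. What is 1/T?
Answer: -1/6001759 ≈ -1.6662e-7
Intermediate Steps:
T = -6001759 (T = 8 + (-2796463 - 1*3205304) = 8 + (-2796463 - 3205304) = 8 - 6001767 = -6001759)
1/T = 1/(-6001759) = -1/6001759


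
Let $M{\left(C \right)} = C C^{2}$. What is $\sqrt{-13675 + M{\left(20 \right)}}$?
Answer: $5 i \sqrt{227} \approx 75.333 i$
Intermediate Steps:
$M{\left(C \right)} = C^{3}$
$\sqrt{-13675 + M{\left(20 \right)}} = \sqrt{-13675 + 20^{3}} = \sqrt{-13675 + 8000} = \sqrt{-5675} = 5 i \sqrt{227}$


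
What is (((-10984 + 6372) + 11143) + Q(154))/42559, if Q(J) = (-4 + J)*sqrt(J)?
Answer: 6531/42559 + 150*sqrt(154)/42559 ≈ 0.19720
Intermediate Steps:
Q(J) = sqrt(J)*(-4 + J)
(((-10984 + 6372) + 11143) + Q(154))/42559 = (((-10984 + 6372) + 11143) + sqrt(154)*(-4 + 154))/42559 = ((-4612 + 11143) + sqrt(154)*150)*(1/42559) = (6531 + 150*sqrt(154))*(1/42559) = 6531/42559 + 150*sqrt(154)/42559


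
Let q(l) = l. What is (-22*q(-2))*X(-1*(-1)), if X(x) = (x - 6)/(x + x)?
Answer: -110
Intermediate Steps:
X(x) = (-6 + x)/(2*x) (X(x) = (-6 + x)/((2*x)) = (-6 + x)*(1/(2*x)) = (-6 + x)/(2*x))
(-22*q(-2))*X(-1*(-1)) = (-22*(-2))*((-6 - 1*(-1))/(2*((-1*(-1))))) = 44*((1/2)*(-6 + 1)/1) = 44*((1/2)*1*(-5)) = 44*(-5/2) = -110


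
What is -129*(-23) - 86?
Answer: 2881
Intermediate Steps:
-129*(-23) - 86 = 2967 - 86 = 2881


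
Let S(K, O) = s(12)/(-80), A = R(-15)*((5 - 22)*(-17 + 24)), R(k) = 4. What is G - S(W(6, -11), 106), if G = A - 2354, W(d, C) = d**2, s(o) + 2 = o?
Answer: -22639/8 ≈ -2829.9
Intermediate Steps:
A = -476 (A = 4*((5 - 22)*(-17 + 24)) = 4*(-17*7) = 4*(-119) = -476)
s(o) = -2 + o
S(K, O) = -1/8 (S(K, O) = (-2 + 12)/(-80) = 10*(-1/80) = -1/8)
G = -2830 (G = -476 - 2354 = -2830)
G - S(W(6, -11), 106) = -2830 - 1*(-1/8) = -2830 + 1/8 = -22639/8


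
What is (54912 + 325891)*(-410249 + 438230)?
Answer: 10655248743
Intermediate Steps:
(54912 + 325891)*(-410249 + 438230) = 380803*27981 = 10655248743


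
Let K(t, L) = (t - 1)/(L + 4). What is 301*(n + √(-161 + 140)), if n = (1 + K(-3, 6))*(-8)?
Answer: -7224/5 + 301*I*√21 ≈ -1444.8 + 1379.4*I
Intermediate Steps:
K(t, L) = (-1 + t)/(4 + L)
n = -24/5 (n = (1 + (-1 - 3)/(4 + 6))*(-8) = (1 - 4/10)*(-8) = (1 + (⅒)*(-4))*(-8) = (1 - ⅖)*(-8) = (⅗)*(-8) = -24/5 ≈ -4.8000)
301*(n + √(-161 + 140)) = 301*(-24/5 + √(-161 + 140)) = 301*(-24/5 + √(-21)) = 301*(-24/5 + I*√21) = -7224/5 + 301*I*√21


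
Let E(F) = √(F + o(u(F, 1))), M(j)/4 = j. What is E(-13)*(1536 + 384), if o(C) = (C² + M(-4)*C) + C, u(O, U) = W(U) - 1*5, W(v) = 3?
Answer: 1920*√21 ≈ 8798.5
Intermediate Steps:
M(j) = 4*j
u(O, U) = -2 (u(O, U) = 3 - 1*5 = 3 - 5 = -2)
o(C) = C² - 15*C (o(C) = (C² + (4*(-4))*C) + C = (C² - 16*C) + C = C² - 15*C)
E(F) = √(34 + F) (E(F) = √(F - 2*(-15 - 2)) = √(F - 2*(-17)) = √(F + 34) = √(34 + F))
E(-13)*(1536 + 384) = √(34 - 13)*(1536 + 384) = √21*1920 = 1920*√21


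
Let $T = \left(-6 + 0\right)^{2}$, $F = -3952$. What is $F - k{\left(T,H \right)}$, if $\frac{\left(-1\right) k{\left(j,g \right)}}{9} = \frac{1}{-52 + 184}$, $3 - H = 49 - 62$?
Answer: $- \frac{173885}{44} \approx -3951.9$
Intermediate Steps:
$H = 16$ ($H = 3 - \left(49 - 62\right) = 3 - -13 = 3 + 13 = 16$)
$T = 36$ ($T = \left(-6\right)^{2} = 36$)
$k{\left(j,g \right)} = - \frac{3}{44}$ ($k{\left(j,g \right)} = - \frac{9}{-52 + 184} = - \frac{9}{132} = \left(-9\right) \frac{1}{132} = - \frac{3}{44}$)
$F - k{\left(T,H \right)} = -3952 - - \frac{3}{44} = -3952 + \frac{3}{44} = - \frac{173885}{44}$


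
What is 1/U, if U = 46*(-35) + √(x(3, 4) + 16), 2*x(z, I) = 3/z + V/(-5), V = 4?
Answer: -100/160999 - √1610/25920839 ≈ -0.00062267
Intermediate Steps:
x(z, I) = -⅖ + 3/(2*z) (x(z, I) = (3/z + 4/(-5))/2 = (3/z + 4*(-⅕))/2 = (3/z - ⅘)/2 = (-⅘ + 3/z)/2 = -⅖ + 3/(2*z))
U = -1610 + √1610/10 (U = 46*(-35) + √((⅒)*(15 - 4*3)/3 + 16) = -1610 + √((⅒)*(⅓)*(15 - 12) + 16) = -1610 + √((⅒)*(⅓)*3 + 16) = -1610 + √(⅒ + 16) = -1610 + √(161/10) = -1610 + √1610/10 ≈ -1606.0)
1/U = 1/(-1610 + √1610/10)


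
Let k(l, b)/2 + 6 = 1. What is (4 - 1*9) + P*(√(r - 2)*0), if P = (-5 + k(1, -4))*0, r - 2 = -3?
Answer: -5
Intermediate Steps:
r = -1 (r = 2 - 3 = -1)
k(l, b) = -10 (k(l, b) = -12 + 2*1 = -12 + 2 = -10)
P = 0 (P = (-5 - 10)*0 = -15*0 = 0)
(4 - 1*9) + P*(√(r - 2)*0) = (4 - 1*9) + 0*(√(-1 - 2)*0) = (4 - 9) + 0*(√(-3)*0) = -5 + 0*((I*√3)*0) = -5 + 0*0 = -5 + 0 = -5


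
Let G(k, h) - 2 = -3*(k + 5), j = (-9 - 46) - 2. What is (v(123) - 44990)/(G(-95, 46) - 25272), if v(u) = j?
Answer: 45047/25000 ≈ 1.8019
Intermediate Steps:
j = -57 (j = -55 - 2 = -57)
G(k, h) = -13 - 3*k (G(k, h) = 2 - 3*(k + 5) = 2 - 3*(5 + k) = 2 + (-15 - 3*k) = -13 - 3*k)
v(u) = -57
(v(123) - 44990)/(G(-95, 46) - 25272) = (-57 - 44990)/((-13 - 3*(-95)) - 25272) = -45047/((-13 + 285) - 25272) = -45047/(272 - 25272) = -45047/(-25000) = -45047*(-1/25000) = 45047/25000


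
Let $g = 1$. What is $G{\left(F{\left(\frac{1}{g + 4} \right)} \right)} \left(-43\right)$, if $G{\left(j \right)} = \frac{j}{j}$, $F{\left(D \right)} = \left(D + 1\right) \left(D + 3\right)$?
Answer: $-43$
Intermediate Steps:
$F{\left(D \right)} = \left(1 + D\right) \left(3 + D\right)$
$G{\left(j \right)} = 1$
$G{\left(F{\left(\frac{1}{g + 4} \right)} \right)} \left(-43\right) = 1 \left(-43\right) = -43$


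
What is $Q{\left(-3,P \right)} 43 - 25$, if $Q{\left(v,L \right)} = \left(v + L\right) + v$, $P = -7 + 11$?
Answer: $-111$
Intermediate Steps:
$P = 4$
$Q{\left(v,L \right)} = L + 2 v$ ($Q{\left(v,L \right)} = \left(L + v\right) + v = L + 2 v$)
$Q{\left(-3,P \right)} 43 - 25 = \left(4 + 2 \left(-3\right)\right) 43 - 25 = \left(4 - 6\right) 43 - 25 = \left(-2\right) 43 - 25 = -86 - 25 = -111$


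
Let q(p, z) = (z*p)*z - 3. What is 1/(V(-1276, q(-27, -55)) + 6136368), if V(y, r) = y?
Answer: 1/6135092 ≈ 1.6300e-7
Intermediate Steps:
q(p, z) = -3 + p*z**2 (q(p, z) = (p*z)*z - 3 = p*z**2 - 3 = -3 + p*z**2)
1/(V(-1276, q(-27, -55)) + 6136368) = 1/(-1276 + 6136368) = 1/6135092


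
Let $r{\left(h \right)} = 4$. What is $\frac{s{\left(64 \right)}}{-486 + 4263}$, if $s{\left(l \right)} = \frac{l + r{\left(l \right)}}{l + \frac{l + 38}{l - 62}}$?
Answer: $\frac{68}{434355} \approx 0.00015655$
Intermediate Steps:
$s{\left(l \right)} = \frac{4 + l}{l + \frac{38 + l}{-62 + l}}$ ($s{\left(l \right)} = \frac{l + 4}{l + \frac{l + 38}{l - 62}} = \frac{4 + l}{l + \frac{38 + l}{-62 + l}}$)
$\frac{s{\left(64 \right)}}{-486 + 4263} = \frac{\frac{1}{38 + 64^{2} - 3904} \left(-248 + 64^{2} - 3712\right)}{-486 + 4263} = \frac{\frac{1}{38 + 4096 - 3904} \left(-248 + 4096 - 3712\right)}{3777} = \frac{1}{230} \cdot 136 \cdot \frac{1}{3777} = \frac{68}{115} \cdot \frac{1}{3777} = \frac{68}{434355}$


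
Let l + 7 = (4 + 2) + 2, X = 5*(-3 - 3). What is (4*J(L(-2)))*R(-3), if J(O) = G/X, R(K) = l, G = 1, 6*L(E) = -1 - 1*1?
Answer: -2/15 ≈ -0.13333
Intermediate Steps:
L(E) = -⅓ (L(E) = (-1 - 1*1)/6 = (-1 - 1)/6 = (⅙)*(-2) = -⅓)
X = -30 (X = 5*(-6) = -30)
l = 1 (l = -7 + ((4 + 2) + 2) = -7 + (6 + 2) = -7 + 8 = 1)
R(K) = 1
J(O) = -1/30 (J(O) = 1/(-30) = 1*(-1/30) = -1/30)
(4*J(L(-2)))*R(-3) = (4*(-1/30))*1 = -2/15*1 = -2/15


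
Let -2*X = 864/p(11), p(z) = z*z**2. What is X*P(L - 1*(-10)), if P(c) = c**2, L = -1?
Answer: -34992/1331 ≈ -26.290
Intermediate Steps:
p(z) = z**3
X = -432/1331 (X = -432/(11**3) = -432/1331 ≈ -0.32457)
X*P(L - 1*(-10)) = -432*(-1 - 1*(-10))**2/1331 = -432*(-1 + 10)**2/1331 = -432/1331*9**2 = -432/1331*81 = -34992/1331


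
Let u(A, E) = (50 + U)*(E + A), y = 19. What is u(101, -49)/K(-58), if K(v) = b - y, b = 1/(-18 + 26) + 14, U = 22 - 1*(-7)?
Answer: -2528/3 ≈ -842.67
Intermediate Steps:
U = 29 (U = 22 + 7 = 29)
u(A, E) = 79*A + 79*E (u(A, E) = (50 + 29)*(E + A) = 79*(A + E) = 79*A + 79*E)
b = 113/8 (b = 1/8 + 14 = ⅛ + 14 = 113/8 ≈ 14.125)
K(v) = -39/8 (K(v) = 113/8 - 1*19 = 113/8 - 19 = -39/8)
u(101, -49)/K(-58) = (79*101 + 79*(-49))/(-39/8) = (7979 - 3871)*(-8/39) = 4108*(-8/39) = -2528/3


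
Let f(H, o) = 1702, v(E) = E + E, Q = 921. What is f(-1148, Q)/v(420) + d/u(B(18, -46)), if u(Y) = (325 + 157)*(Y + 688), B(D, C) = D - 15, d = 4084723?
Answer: 999509711/69943020 ≈ 14.290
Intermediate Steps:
v(E) = 2*E
B(D, C) = -15 + D
u(Y) = 331616 + 482*Y (u(Y) = 482*(688 + Y) = 331616 + 482*Y)
f(-1148, Q)/v(420) + d/u(B(18, -46)) = 1702/((2*420)) + 4084723/(331616 + 482*(-15 + 18)) = 1702/840 + 4084723/(331616 + 482*3) = 1702*(1/840) + 4084723/(331616 + 1446) = 851/420 + 4084723/333062 = 999509711/69943020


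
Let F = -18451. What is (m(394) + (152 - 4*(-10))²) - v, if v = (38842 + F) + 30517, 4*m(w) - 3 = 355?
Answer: -27909/2 ≈ -13955.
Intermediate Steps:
m(w) = 179/2 (m(w) = ¾ + (¼)*355 = ¾ + 355/4 = 179/2)
v = 50908 (v = (38842 - 18451) + 30517 = 20391 + 30517 = 50908)
(m(394) + (152 - 4*(-10))²) - v = (179/2 + (152 - 4*(-10))²) - 1*50908 = (179/2 + (152 + 40)²) - 50908 = (179/2 + 192²) - 50908 = (179/2 + 36864) - 50908 = 73907/2 - 50908 = -27909/2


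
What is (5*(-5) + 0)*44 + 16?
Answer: -1084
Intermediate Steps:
(5*(-5) + 0)*44 + 16 = (-25 + 0)*44 + 16 = -25*44 + 16 = -1100 + 16 = -1084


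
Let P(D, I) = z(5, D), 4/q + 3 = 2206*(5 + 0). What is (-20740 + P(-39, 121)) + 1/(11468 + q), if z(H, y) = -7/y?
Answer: -102285641056867/4931847960 ≈ -20740.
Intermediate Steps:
q = 4/11027 (q = 4/(-3 + 2206*(5 + 0)) = 4/(-3 + 2206*5) = 4/(-3 + 11030) = 4/11027 ≈ 0.00036275)
P(D, I) = -7/D
(-20740 + P(-39, 121)) + 1/(11468 + q) = (-20740 - 7/(-39)) + 1/(11468 + 4/11027) = (-20740 - 7*(-1/39)) + 1/(126457640/11027) = (-20740 + 7/39) + 11027/126457640 = -808853/39 + 11027/126457640 = -102285641056867/4931847960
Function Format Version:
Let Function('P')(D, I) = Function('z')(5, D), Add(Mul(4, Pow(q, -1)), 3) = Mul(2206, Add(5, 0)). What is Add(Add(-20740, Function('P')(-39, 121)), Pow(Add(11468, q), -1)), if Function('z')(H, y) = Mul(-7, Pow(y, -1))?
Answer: Rational(-102285641056867, 4931847960) ≈ -20740.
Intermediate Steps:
q = Rational(4, 11027) (q = Mul(4, Pow(Add(-3, Mul(2206, Add(5, 0))), -1)) = Mul(4, Pow(Add(-3, Mul(2206, 5)), -1)) = Mul(4, Pow(Add(-3, 11030), -1)) = Mul(4, Pow(11027, -1)) = Mul(4, Rational(1, 11027)) = Rational(4, 11027) ≈ 0.00036275)
Function('P')(D, I) = Mul(-7, Pow(D, -1))
Add(Add(-20740, Function('P')(-39, 121)), Pow(Add(11468, q), -1)) = Add(Add(-20740, Mul(-7, Pow(-39, -1))), Pow(Add(11468, Rational(4, 11027)), -1)) = Add(Add(-20740, Mul(-7, Rational(-1, 39))), Pow(Rational(126457640, 11027), -1)) = Add(Add(-20740, Rational(7, 39)), Rational(11027, 126457640)) = Add(Rational(-808853, 39), Rational(11027, 126457640)) = Rational(-102285641056867, 4931847960)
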